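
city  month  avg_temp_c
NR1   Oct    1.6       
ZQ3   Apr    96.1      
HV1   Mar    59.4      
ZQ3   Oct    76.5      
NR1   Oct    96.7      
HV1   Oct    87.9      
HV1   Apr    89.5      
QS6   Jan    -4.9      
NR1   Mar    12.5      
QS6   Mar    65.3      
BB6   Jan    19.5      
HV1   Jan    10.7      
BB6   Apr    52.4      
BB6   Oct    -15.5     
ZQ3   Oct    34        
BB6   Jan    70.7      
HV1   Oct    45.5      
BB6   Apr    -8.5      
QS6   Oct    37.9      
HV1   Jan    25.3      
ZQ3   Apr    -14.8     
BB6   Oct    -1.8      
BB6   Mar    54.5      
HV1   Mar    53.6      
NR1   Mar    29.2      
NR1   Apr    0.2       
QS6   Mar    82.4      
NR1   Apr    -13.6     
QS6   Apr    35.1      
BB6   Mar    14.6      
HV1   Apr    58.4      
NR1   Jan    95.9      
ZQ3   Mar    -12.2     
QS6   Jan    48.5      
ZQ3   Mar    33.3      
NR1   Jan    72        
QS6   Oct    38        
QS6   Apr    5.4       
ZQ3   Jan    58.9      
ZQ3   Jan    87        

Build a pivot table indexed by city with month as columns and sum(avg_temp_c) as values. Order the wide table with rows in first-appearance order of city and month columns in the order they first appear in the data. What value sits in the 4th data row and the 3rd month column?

With rows in first-appearance order of city, row 4 is city=QS6. month columns in first-appearance order: Oct, Apr, Mar, Jan; column 3 is Mar.
Long rows with city=QS6, month=Mar: 65.3 + 82.4 = 147.7.

147.7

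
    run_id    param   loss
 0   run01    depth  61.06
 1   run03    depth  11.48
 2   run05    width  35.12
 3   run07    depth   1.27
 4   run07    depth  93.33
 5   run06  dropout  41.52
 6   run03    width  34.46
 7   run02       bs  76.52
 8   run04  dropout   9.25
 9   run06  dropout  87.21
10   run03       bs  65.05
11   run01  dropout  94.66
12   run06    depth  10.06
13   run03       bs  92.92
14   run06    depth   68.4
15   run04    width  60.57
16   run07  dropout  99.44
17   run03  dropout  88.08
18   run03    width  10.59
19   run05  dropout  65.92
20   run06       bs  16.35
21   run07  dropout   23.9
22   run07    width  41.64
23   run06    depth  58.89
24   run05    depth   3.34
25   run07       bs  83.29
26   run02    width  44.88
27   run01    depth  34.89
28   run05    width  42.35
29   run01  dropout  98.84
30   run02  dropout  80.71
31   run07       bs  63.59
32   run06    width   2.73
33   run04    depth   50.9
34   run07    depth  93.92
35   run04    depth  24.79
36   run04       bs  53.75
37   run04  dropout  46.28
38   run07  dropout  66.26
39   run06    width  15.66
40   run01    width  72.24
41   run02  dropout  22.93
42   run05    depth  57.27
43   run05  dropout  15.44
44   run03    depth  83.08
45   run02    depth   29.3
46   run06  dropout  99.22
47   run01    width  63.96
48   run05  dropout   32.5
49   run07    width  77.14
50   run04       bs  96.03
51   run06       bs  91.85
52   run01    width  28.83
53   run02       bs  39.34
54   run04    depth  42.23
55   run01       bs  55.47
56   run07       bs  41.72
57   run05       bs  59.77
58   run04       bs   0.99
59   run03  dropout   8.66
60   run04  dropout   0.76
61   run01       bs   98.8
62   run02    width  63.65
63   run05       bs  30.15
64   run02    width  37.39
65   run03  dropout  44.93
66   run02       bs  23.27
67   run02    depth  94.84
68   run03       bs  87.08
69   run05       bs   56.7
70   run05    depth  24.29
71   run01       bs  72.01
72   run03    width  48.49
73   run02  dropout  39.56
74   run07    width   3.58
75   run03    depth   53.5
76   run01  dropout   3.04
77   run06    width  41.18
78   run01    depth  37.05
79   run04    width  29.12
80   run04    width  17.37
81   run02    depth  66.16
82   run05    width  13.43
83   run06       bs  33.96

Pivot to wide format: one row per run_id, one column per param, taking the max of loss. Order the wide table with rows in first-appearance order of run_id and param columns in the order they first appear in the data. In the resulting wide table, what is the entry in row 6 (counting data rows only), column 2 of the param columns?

With rows in first-appearance order of run_id, row 6 is run_id=run02. param columns in first-appearance order: depth, width, dropout, bs; column 2 is width.
Long rows with run_id=run02, param=width: max(44.88, 63.65, 37.39) = 63.65.

63.65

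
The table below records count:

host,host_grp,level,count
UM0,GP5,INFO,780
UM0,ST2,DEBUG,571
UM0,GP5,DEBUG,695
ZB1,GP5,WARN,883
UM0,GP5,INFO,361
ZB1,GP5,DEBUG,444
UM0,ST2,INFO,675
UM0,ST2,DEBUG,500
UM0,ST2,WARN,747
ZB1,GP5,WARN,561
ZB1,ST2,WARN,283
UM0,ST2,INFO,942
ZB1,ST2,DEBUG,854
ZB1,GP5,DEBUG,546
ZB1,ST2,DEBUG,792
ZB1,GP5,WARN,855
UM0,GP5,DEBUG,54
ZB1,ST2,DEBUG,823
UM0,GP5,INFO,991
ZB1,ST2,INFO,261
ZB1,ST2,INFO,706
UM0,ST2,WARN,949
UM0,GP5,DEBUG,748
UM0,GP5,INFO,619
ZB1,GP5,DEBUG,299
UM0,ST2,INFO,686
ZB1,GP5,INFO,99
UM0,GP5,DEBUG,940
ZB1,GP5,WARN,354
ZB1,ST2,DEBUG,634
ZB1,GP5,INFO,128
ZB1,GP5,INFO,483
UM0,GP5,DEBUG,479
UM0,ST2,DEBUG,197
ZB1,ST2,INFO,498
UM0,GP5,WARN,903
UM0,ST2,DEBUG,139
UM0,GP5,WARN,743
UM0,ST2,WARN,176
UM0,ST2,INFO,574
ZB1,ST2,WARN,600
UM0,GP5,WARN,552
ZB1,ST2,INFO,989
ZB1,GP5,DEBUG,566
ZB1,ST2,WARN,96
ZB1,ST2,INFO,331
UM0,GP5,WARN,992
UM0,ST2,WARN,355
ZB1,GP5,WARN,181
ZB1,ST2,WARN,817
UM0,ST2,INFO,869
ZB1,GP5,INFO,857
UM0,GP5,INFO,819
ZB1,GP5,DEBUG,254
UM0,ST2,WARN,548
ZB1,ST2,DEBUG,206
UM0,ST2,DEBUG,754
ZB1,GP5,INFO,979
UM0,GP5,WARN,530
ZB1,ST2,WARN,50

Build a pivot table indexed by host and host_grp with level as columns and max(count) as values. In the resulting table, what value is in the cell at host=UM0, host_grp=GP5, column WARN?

992

Rows with host=UM0, host_grp=GP5 and level=WARN: count values are 903, 743, 552, 992, 530.
max(903, 743, 552, 992, 530) = 992.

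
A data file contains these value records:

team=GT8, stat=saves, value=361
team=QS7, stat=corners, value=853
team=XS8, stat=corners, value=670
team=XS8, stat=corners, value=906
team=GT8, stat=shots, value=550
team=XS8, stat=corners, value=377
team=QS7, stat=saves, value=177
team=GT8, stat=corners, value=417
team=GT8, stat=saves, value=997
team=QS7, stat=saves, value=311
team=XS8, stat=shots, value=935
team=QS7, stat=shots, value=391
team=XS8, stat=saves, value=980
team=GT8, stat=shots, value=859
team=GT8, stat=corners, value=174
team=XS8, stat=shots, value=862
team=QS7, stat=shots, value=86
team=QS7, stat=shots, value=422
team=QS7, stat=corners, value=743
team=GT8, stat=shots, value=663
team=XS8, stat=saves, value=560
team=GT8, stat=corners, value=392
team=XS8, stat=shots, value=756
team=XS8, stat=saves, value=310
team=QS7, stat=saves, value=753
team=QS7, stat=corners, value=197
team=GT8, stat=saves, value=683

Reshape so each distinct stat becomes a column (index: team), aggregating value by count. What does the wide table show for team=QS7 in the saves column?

3

Rows with team=QS7 and stat=saves: value values are 177, 311, 753.
3 rows match — count = 3.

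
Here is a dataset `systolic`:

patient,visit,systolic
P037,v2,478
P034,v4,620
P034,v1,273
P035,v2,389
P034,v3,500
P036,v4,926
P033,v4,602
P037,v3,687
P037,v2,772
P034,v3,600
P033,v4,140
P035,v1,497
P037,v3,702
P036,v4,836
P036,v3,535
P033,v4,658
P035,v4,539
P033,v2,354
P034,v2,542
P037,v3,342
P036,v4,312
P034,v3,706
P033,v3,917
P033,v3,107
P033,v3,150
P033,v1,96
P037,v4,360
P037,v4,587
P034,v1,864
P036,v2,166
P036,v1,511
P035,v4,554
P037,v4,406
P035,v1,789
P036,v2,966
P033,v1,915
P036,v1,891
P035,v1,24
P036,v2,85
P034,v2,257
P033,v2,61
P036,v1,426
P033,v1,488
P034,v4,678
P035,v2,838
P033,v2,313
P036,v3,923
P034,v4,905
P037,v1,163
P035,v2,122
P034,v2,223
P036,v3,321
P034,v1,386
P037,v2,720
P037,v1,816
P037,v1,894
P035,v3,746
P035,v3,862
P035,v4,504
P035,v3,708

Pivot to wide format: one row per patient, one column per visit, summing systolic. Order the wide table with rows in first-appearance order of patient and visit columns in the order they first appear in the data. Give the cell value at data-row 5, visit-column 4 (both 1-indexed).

1174

With rows in first-appearance order of patient, row 5 is patient=P033. visit columns in first-appearance order: v2, v4, v1, v3; column 4 is v3.
Long rows with patient=P033, visit=v3: 917 + 107 + 150 = 1174.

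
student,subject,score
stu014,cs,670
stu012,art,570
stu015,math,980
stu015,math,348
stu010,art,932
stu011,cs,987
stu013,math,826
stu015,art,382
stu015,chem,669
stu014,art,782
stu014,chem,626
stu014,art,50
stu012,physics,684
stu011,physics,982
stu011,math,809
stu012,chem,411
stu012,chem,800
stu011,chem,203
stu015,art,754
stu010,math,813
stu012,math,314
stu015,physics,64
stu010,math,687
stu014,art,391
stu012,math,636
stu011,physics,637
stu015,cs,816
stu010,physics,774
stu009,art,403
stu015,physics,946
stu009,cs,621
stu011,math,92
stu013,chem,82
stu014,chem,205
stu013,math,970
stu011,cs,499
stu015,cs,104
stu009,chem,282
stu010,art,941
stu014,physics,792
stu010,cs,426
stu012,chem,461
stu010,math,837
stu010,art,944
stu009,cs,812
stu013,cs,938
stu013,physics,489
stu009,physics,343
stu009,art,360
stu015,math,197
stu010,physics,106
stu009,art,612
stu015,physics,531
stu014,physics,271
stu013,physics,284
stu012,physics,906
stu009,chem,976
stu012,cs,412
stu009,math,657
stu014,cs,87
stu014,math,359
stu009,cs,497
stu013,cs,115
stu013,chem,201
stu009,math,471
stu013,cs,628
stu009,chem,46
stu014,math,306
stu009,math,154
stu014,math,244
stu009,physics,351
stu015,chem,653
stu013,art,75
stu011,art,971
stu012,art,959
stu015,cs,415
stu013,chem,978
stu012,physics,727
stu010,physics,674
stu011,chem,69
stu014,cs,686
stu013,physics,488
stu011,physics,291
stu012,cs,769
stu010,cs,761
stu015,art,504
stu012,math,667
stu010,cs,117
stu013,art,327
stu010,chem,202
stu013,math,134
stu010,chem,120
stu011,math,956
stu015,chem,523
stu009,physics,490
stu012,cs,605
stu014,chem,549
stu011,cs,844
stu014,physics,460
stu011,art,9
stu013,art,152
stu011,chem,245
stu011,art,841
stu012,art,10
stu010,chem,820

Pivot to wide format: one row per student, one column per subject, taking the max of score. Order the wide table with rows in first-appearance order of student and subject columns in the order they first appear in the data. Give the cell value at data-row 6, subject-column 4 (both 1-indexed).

With rows in first-appearance order of student, row 6 is student=stu013. subject columns in first-appearance order: cs, art, math, chem, physics; column 4 is chem.
Long rows with student=stu013, subject=chem: max(82, 201, 978) = 978.

978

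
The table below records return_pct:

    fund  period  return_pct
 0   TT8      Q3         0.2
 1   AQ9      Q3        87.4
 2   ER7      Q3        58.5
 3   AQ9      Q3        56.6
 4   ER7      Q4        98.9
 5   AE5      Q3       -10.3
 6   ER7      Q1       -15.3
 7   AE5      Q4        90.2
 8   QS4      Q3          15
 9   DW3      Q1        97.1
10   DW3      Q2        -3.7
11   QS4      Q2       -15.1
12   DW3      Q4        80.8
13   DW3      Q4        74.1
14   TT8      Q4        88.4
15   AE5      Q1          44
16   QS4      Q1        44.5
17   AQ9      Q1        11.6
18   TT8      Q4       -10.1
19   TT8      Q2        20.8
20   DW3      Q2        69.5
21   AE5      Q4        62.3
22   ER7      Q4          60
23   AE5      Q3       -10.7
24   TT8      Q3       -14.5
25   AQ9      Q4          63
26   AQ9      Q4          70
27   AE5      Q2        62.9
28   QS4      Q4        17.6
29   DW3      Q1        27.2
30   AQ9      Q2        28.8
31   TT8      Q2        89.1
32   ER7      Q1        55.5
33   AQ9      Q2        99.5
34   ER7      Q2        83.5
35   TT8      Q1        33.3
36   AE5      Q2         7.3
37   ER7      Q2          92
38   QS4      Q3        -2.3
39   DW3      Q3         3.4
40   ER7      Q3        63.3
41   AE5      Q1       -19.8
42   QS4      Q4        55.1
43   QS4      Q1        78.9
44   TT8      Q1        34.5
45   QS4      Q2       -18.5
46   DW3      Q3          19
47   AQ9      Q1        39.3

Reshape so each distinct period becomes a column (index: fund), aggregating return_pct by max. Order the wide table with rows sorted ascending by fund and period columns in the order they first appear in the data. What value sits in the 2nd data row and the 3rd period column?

With rows sorted ascending by fund, row 2 is fund=AQ9. period columns in first-appearance order: Q3, Q4, Q1, Q2; column 3 is Q1.
Long rows with fund=AQ9, period=Q1: max(11.6, 39.3) = 39.3.

39.3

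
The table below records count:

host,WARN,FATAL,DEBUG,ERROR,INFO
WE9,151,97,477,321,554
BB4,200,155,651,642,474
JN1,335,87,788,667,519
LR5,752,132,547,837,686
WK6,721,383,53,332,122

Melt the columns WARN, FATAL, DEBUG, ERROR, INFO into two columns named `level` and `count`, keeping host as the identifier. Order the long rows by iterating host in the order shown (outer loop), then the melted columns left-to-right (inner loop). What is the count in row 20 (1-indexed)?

25 rows total (5 × 5). Row 20: index ⌊(20-1)/5⌋ = 3 into host → LR5; (20-1) mod 5 = 4 into the melted columns → INFO.
So row 20 is (LR5, INFO, 686); count = 686.

686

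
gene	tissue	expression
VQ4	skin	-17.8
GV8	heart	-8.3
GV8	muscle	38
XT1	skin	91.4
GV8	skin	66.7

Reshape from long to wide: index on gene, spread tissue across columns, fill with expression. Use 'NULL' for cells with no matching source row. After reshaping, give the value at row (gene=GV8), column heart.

-8.3

The long row with gene=GV8, tissue=heart has expression=-8.3.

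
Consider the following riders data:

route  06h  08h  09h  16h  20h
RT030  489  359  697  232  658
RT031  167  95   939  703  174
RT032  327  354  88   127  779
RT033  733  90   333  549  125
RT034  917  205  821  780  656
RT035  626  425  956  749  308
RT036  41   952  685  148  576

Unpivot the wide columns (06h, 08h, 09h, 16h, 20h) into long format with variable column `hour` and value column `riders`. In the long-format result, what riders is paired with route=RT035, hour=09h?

Unpivoting turns each (route, wide-column) pair into one long row.
The wide cell at row RT035, column 09h holds 956, so the long row (RT035, 09h) has riders=956.

956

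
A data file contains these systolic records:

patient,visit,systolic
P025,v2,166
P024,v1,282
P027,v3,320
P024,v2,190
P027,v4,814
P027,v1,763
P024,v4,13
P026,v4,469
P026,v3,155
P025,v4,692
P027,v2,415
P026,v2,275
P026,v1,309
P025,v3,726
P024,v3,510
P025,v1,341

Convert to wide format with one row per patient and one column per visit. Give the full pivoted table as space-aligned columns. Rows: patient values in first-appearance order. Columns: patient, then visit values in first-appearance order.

Columns: patient plus the 4 distinct visit values (v2, v1, v3, v4).
For example, row P025 column v2 takes systolic=166 from the long row (P025, v2).

patient  v2   v1   v3   v4 
P025     166  341  726  692
P024     190  282  510  13 
P027     415  763  320  814
P026     275  309  155  469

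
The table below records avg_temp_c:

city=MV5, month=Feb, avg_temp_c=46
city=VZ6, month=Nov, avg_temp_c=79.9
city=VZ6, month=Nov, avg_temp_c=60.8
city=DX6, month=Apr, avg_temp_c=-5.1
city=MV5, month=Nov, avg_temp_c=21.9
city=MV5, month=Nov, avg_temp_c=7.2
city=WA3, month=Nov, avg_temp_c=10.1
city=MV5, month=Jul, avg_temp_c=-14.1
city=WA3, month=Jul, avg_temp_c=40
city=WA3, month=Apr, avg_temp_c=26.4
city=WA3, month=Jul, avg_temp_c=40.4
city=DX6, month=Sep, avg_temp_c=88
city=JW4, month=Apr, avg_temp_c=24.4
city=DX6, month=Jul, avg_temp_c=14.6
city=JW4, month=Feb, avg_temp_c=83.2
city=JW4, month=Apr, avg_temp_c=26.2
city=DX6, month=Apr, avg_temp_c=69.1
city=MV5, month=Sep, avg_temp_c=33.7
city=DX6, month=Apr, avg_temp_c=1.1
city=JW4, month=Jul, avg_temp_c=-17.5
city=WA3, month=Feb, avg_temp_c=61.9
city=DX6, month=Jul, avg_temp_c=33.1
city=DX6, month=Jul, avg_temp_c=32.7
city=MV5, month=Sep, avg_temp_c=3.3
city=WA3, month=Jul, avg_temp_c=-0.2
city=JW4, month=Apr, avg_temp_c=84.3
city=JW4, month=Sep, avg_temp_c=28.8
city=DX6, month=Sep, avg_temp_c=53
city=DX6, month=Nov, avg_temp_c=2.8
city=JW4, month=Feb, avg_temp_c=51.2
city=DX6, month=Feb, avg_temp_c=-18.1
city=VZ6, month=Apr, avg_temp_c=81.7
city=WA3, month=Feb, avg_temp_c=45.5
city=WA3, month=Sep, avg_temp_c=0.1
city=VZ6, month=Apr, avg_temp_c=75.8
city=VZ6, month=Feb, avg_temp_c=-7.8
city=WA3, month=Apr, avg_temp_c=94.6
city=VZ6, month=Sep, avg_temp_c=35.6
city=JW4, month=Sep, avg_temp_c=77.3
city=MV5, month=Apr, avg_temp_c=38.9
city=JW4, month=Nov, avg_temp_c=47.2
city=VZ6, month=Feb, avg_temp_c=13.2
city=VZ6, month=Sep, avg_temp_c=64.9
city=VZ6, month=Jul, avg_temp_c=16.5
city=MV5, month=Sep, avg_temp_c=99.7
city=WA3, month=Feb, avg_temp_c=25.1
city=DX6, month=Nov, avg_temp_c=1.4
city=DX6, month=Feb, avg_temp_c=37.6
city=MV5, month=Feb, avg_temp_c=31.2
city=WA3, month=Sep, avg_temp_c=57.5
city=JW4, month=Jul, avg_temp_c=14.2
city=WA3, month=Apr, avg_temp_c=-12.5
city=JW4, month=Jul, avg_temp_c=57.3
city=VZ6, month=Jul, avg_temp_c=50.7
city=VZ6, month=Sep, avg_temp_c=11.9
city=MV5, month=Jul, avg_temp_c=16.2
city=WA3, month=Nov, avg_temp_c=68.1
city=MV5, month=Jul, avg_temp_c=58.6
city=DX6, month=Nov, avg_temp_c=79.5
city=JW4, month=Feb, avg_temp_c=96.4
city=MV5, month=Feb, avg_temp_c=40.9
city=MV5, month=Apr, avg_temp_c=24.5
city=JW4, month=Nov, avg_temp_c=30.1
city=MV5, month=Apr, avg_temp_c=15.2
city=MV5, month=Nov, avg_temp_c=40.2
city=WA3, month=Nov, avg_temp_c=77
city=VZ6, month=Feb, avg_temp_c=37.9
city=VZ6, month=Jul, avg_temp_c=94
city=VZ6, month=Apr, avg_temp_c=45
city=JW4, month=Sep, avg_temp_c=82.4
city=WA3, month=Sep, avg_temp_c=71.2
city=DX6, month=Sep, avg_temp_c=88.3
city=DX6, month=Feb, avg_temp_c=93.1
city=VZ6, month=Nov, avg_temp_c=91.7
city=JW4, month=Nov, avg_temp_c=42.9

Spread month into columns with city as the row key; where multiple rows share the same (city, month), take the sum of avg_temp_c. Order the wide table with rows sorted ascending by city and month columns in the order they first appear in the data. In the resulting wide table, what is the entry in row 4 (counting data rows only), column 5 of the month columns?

112.4

With rows sorted ascending by city, row 4 is city=VZ6. month columns in first-appearance order: Feb, Nov, Apr, Jul, Sep; column 5 is Sep.
Long rows with city=VZ6, month=Sep: 35.6 + 64.9 + 11.9 = 112.4.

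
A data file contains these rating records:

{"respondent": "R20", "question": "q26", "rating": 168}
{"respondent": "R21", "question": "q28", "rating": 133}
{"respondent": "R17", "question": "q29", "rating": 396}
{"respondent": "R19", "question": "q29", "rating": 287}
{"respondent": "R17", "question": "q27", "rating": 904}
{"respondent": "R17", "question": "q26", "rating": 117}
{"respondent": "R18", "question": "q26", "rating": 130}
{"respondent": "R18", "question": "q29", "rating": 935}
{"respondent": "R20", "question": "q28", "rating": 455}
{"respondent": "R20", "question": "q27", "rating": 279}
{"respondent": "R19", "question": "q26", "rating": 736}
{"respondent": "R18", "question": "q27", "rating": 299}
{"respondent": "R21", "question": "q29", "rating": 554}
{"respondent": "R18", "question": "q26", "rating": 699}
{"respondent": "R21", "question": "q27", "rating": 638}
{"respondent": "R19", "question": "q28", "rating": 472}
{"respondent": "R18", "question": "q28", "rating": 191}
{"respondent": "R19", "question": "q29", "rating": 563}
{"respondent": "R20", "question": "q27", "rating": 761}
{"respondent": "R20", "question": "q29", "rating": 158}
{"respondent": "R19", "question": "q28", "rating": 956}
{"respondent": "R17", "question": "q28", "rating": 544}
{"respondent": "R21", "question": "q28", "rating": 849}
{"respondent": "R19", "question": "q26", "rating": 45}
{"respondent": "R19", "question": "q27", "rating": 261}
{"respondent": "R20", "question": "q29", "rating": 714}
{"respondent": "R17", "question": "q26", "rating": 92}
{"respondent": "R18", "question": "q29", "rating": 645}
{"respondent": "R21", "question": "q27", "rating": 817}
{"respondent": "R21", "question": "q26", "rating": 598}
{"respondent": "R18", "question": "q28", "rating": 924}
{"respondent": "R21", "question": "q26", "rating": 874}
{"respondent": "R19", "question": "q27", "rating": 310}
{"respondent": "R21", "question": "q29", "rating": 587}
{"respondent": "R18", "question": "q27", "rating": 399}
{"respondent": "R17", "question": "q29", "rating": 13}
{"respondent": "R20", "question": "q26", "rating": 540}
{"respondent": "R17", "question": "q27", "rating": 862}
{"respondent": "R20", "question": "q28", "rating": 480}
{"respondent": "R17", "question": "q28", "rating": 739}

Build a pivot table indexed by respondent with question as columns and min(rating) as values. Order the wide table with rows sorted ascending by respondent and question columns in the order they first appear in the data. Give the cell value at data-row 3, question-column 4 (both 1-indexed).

261

With rows sorted ascending by respondent, row 3 is respondent=R19. question columns in first-appearance order: q26, q28, q29, q27; column 4 is q27.
Long rows with respondent=R19, question=q27: min(261, 310) = 261.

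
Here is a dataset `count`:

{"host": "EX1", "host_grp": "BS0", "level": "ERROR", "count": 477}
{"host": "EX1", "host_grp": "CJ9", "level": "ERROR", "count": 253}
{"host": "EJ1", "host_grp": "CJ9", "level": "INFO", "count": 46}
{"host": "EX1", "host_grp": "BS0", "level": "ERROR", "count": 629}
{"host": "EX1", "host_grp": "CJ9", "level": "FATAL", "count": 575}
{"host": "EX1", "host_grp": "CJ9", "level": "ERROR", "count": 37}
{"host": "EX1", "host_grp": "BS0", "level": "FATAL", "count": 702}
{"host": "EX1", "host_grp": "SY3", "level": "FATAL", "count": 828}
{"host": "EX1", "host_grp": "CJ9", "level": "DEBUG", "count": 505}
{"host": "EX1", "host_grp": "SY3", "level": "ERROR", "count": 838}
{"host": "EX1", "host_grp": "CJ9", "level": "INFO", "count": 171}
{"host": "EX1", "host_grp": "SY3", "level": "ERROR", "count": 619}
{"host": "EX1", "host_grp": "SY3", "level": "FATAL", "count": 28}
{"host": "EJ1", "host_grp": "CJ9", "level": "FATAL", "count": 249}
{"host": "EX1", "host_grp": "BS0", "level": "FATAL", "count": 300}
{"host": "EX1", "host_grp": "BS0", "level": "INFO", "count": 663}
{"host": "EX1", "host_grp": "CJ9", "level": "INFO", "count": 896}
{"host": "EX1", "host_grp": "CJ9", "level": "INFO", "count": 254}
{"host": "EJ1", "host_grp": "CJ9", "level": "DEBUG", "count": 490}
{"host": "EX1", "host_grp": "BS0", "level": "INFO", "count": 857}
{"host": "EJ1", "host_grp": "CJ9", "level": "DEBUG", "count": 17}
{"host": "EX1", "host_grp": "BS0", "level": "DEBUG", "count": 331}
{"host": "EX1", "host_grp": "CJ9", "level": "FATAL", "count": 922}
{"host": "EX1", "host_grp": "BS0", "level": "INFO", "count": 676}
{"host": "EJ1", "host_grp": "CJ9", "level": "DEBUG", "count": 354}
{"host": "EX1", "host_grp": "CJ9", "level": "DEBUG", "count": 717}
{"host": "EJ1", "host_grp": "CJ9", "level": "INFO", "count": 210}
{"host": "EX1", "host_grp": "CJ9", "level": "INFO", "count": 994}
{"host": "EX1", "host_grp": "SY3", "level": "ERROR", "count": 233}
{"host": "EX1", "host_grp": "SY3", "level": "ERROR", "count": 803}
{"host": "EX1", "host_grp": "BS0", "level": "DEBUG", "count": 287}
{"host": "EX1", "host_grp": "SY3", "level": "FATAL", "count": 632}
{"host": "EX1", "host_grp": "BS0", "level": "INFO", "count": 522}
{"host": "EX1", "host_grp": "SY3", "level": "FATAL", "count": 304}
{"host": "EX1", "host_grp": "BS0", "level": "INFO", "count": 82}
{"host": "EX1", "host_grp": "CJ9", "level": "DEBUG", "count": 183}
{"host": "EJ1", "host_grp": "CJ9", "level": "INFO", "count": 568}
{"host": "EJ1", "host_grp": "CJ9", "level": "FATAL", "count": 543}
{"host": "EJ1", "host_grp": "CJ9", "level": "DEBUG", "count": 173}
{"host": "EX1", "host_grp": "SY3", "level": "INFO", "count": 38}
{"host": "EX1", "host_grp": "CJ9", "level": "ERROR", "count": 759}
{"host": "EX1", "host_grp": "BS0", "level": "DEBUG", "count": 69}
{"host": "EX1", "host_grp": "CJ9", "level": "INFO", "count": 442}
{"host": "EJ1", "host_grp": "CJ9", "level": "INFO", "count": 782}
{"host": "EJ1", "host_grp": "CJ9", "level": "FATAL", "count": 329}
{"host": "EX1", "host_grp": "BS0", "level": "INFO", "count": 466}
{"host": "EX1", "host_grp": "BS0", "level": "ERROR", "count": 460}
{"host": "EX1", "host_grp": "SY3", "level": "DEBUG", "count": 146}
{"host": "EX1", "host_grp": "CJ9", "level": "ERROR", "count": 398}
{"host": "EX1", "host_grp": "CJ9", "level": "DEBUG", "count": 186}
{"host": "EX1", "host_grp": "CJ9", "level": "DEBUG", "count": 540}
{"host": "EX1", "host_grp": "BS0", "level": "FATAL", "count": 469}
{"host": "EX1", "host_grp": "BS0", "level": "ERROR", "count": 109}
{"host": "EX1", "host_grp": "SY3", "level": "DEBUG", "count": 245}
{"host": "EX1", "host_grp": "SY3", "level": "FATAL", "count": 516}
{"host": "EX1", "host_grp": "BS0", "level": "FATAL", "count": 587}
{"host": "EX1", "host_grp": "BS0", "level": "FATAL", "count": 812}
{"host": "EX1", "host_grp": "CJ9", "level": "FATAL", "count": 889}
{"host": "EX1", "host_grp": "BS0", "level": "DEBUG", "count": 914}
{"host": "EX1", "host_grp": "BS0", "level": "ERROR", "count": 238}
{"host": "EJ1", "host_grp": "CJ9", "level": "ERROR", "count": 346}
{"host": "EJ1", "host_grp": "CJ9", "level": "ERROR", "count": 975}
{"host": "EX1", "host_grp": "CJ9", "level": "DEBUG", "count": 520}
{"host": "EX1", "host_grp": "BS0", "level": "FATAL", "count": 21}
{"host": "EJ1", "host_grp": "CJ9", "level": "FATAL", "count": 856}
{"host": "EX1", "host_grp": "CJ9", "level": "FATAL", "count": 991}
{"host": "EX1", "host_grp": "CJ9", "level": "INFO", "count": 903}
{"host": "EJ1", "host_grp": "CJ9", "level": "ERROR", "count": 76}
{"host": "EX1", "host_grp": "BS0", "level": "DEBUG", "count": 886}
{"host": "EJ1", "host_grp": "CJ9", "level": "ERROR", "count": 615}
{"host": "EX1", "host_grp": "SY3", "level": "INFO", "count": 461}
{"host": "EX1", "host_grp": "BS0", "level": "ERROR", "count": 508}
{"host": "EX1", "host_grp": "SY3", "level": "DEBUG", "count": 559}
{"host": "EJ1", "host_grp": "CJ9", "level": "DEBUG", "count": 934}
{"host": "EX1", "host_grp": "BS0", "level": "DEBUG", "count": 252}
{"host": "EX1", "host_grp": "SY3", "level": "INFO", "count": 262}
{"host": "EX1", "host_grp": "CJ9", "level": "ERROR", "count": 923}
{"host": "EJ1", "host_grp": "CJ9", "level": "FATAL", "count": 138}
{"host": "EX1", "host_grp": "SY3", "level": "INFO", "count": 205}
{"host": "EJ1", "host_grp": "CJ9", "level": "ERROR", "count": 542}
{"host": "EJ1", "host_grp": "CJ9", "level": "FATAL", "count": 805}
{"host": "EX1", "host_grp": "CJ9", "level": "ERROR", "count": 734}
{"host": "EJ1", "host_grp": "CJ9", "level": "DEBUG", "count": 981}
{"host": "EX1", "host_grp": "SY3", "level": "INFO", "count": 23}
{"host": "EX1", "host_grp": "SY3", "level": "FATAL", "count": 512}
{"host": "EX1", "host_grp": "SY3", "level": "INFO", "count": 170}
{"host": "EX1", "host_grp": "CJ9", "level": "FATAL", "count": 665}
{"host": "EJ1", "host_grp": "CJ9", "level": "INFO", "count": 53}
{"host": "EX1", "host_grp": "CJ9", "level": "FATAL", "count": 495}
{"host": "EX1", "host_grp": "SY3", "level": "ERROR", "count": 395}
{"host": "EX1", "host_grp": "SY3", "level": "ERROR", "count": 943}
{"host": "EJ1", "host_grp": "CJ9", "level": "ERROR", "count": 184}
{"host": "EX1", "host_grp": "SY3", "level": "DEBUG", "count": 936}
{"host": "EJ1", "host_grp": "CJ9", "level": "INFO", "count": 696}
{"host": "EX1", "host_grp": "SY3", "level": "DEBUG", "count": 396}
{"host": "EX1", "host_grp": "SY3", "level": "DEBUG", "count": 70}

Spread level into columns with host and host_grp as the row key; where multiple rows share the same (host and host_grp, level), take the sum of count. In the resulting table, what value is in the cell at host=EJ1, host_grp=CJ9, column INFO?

Rows with host=EJ1, host_grp=CJ9 and level=INFO: count values are 46, 210, 568, 782, 53, 696.
46 + 210 + 568 + 782 + 53 + 696 = 2355.

2355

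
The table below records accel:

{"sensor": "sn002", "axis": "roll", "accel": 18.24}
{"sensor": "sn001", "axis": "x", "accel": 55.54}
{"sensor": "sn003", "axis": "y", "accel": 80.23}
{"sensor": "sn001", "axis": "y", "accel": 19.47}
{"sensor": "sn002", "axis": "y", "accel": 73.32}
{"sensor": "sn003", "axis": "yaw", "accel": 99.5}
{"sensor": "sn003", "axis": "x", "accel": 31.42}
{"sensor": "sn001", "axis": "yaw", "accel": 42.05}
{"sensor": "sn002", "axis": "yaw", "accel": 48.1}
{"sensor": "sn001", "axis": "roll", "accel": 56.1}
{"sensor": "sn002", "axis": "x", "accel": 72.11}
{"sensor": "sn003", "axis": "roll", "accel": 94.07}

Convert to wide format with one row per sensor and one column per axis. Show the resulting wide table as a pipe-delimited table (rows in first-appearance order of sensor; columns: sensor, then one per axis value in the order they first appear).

Columns: sensor plus the 4 distinct axis values (roll, x, y, yaw).
For example, row sn002 column roll takes accel=18.24 from the long row (sn002, roll).

| sensor | roll | x | y | yaw |
| sn002 | 18.24 | 72.11 | 73.32 | 48.1 |
| sn001 | 56.1 | 55.54 | 19.47 | 42.05 |
| sn003 | 94.07 | 31.42 | 80.23 | 99.5 |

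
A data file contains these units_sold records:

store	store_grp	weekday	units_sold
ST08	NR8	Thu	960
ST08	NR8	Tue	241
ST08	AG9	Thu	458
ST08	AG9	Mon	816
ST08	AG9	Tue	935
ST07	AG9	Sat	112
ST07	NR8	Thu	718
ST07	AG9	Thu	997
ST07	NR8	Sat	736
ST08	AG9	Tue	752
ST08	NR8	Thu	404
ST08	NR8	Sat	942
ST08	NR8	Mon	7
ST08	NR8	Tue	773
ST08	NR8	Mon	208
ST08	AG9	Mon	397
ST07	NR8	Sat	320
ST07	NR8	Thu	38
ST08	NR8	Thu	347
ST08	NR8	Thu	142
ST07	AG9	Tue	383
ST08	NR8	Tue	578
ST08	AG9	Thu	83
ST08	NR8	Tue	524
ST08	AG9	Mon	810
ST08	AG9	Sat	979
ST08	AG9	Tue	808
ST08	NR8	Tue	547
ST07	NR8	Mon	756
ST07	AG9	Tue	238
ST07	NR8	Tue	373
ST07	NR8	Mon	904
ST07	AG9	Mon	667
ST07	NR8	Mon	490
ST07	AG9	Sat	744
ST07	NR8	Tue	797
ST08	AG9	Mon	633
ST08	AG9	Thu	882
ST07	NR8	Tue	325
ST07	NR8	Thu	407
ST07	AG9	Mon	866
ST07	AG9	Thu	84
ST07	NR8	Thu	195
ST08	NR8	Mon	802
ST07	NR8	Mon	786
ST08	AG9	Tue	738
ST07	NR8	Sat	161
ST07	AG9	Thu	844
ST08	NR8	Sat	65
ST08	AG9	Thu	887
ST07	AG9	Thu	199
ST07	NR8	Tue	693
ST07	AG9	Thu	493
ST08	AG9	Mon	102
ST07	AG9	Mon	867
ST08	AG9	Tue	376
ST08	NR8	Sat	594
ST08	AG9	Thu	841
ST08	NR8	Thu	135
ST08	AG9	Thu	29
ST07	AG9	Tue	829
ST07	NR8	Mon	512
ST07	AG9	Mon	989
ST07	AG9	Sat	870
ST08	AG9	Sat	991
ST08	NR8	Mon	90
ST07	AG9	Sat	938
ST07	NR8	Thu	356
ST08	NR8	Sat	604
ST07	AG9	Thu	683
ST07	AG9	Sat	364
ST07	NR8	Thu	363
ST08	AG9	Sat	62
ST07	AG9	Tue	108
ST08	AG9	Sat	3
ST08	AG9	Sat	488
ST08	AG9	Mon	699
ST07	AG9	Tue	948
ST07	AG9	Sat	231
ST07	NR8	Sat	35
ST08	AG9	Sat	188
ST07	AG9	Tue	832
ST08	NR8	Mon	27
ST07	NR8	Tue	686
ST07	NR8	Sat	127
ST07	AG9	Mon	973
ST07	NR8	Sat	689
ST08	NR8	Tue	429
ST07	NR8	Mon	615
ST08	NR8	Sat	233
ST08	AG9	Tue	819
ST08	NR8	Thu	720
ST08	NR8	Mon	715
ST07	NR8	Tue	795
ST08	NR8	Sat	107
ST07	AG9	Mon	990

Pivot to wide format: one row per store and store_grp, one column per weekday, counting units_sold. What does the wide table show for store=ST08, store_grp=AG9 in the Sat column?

6

Rows with store=ST08, store_grp=AG9 and weekday=Sat: units_sold values are 979, 991, 62, 3, 488, 188.
6 rows match — count = 6.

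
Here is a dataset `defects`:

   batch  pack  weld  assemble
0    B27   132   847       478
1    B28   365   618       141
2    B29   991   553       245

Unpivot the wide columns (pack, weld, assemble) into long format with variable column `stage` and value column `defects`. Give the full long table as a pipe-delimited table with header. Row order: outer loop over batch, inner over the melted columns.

| batch | stage | defects |
| B27 | pack | 132 |
| B27 | weld | 847 |
| B27 | assemble | 478 |
| B28 | pack | 365 |
| B28 | weld | 618 |
| B28 | assemble | 141 |
| B29 | pack | 991 |
| B29 | weld | 553 |
| B29 | assemble | 245 |

Each (batch, column) pair becomes one row: 3 × 3 = 9 rows.
For example, (B27, pack) → defects=132.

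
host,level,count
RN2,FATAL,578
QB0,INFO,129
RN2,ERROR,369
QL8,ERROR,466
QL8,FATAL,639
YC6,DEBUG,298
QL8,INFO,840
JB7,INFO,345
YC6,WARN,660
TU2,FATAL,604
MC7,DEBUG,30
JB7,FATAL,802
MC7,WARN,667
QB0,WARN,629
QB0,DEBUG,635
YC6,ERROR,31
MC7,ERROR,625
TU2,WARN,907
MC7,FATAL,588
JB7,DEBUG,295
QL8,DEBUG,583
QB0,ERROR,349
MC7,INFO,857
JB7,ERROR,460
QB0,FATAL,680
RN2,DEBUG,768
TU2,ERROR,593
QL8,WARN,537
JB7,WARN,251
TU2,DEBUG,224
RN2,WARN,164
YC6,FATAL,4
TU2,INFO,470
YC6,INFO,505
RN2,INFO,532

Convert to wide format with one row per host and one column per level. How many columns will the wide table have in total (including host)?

1 column for host plus 5 distinct level values → 6 columns.

6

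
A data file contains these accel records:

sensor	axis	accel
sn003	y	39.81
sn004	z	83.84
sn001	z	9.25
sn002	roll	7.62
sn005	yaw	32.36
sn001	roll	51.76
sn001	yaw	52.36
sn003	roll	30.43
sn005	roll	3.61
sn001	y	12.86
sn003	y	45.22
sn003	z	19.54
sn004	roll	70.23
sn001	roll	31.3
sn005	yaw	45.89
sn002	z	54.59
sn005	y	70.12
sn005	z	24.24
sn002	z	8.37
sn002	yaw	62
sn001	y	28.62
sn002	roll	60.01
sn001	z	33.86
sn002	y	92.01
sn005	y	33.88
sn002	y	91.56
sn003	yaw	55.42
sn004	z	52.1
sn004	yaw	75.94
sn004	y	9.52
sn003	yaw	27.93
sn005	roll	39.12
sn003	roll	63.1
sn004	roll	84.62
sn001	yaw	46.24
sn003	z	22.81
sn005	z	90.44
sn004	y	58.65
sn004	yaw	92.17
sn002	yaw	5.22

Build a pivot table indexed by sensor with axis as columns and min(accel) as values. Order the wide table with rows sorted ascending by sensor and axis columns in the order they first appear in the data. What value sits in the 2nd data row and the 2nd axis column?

With rows sorted ascending by sensor, row 2 is sensor=sn002. axis columns in first-appearance order: y, z, roll, yaw; column 2 is z.
Long rows with sensor=sn002, axis=z: min(54.59, 8.37) = 8.37.

8.37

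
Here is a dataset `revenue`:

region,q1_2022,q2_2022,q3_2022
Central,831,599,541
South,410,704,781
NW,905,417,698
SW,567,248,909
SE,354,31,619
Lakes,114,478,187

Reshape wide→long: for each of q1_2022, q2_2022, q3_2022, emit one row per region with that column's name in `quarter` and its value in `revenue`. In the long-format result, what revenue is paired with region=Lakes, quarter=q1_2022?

114

Unpivoting turns each (region, wide-column) pair into one long row.
The wide cell at row Lakes, column q1_2022 holds 114, so the long row (Lakes, q1_2022) has revenue=114.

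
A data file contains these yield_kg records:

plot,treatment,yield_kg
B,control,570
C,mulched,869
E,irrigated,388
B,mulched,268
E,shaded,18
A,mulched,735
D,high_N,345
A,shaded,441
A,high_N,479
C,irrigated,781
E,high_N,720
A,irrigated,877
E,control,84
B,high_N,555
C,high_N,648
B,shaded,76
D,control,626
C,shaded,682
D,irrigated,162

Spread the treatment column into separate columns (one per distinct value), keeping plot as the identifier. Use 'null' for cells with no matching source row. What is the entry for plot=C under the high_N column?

The long row with plot=C, treatment=high_N has yield_kg=648.

648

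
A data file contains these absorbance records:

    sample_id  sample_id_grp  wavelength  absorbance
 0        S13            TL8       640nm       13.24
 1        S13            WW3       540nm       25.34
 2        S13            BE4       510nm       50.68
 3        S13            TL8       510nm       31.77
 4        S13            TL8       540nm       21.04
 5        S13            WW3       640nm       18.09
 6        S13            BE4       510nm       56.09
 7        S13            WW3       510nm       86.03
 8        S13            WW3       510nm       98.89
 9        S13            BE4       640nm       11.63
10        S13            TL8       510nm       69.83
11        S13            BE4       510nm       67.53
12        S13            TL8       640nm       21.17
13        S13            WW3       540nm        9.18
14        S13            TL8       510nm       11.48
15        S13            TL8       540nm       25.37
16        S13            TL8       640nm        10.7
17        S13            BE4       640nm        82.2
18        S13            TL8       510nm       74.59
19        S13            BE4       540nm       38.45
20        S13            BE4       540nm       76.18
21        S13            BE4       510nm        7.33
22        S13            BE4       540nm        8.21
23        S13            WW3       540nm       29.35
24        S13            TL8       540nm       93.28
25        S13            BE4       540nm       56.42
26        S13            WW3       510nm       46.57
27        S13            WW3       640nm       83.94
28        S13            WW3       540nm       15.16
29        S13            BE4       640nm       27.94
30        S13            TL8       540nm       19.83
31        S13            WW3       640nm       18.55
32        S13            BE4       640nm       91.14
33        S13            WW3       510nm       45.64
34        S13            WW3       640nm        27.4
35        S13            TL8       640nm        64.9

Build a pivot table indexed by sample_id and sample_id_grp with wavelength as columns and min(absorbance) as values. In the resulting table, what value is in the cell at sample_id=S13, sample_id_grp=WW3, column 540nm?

9.18

Rows with sample_id=S13, sample_id_grp=WW3 and wavelength=540nm: absorbance values are 25.34, 9.18, 29.35, 15.16.
min(25.34, 9.18, 29.35, 15.16) = 9.18.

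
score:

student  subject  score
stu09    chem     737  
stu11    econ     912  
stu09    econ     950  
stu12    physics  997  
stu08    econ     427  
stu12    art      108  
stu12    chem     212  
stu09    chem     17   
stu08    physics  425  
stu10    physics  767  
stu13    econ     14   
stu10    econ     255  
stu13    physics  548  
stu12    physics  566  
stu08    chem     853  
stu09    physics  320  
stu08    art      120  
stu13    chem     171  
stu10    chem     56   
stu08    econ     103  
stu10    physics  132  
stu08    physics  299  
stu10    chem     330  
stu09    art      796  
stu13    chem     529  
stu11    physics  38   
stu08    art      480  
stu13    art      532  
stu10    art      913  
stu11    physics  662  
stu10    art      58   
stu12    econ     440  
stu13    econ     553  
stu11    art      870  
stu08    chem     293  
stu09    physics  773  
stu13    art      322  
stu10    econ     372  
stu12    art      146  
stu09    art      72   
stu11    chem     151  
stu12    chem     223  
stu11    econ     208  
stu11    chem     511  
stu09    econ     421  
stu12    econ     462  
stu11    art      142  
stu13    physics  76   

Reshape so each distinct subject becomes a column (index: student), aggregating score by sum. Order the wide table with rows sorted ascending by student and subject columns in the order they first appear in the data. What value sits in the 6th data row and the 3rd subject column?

With rows sorted ascending by student, row 6 is student=stu13. subject columns in first-appearance order: chem, econ, physics, art; column 3 is physics.
Long rows with student=stu13, subject=physics: 548 + 76 = 624.

624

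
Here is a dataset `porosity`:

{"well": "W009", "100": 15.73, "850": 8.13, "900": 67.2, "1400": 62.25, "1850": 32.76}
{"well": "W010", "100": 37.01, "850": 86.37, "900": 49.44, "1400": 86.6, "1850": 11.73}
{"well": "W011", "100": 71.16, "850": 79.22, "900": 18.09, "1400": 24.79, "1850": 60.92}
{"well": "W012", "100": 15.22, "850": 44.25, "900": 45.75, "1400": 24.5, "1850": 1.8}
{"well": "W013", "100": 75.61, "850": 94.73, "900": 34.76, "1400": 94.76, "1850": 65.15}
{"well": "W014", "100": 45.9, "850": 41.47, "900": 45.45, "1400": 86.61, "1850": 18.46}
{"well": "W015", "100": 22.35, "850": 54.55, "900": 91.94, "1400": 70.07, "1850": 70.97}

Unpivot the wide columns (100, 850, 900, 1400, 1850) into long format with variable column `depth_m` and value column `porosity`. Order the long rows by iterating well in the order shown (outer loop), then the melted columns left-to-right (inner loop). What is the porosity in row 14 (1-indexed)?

24.79

35 rows total (7 × 5). Row 14: index ⌊(14-1)/5⌋ = 2 into well → W011; (14-1) mod 5 = 3 into the melted columns → 1400.
So row 14 is (W011, 1400, 24.79); porosity = 24.79.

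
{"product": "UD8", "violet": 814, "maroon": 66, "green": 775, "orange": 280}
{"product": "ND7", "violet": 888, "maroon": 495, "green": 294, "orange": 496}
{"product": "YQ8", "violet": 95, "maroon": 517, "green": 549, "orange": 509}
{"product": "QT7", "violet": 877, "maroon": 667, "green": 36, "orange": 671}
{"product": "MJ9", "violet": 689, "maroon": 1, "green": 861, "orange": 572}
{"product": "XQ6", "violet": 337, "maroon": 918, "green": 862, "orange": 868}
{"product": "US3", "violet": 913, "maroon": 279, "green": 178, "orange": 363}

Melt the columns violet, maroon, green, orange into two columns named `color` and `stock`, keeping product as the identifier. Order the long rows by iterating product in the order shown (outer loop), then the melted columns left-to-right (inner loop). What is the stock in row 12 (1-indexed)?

509

28 rows total (7 × 4). Row 12: index ⌊(12-1)/4⌋ = 2 into product → YQ8; (12-1) mod 4 = 3 into the melted columns → orange.
So row 12 is (YQ8, orange, 509); stock = 509.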